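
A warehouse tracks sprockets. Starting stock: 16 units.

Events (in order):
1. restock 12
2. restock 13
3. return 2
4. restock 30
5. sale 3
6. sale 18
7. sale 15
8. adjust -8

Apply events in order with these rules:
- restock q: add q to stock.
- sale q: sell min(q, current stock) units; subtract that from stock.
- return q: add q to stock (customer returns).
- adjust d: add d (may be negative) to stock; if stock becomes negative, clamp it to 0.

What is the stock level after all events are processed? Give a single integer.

Processing events:
Start: stock = 16
  Event 1 (restock 12): 16 + 12 = 28
  Event 2 (restock 13): 28 + 13 = 41
  Event 3 (return 2): 41 + 2 = 43
  Event 4 (restock 30): 43 + 30 = 73
  Event 5 (sale 3): sell min(3,73)=3. stock: 73 - 3 = 70. total_sold = 3
  Event 6 (sale 18): sell min(18,70)=18. stock: 70 - 18 = 52. total_sold = 21
  Event 7 (sale 15): sell min(15,52)=15. stock: 52 - 15 = 37. total_sold = 36
  Event 8 (adjust -8): 37 + -8 = 29
Final: stock = 29, total_sold = 36

Answer: 29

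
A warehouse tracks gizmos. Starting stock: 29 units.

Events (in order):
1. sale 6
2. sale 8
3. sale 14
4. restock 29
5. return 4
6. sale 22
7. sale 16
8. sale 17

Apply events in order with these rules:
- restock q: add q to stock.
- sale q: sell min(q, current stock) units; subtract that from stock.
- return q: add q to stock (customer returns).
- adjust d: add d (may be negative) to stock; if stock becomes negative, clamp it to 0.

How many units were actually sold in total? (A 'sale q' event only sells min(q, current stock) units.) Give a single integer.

Answer: 62

Derivation:
Processing events:
Start: stock = 29
  Event 1 (sale 6): sell min(6,29)=6. stock: 29 - 6 = 23. total_sold = 6
  Event 2 (sale 8): sell min(8,23)=8. stock: 23 - 8 = 15. total_sold = 14
  Event 3 (sale 14): sell min(14,15)=14. stock: 15 - 14 = 1. total_sold = 28
  Event 4 (restock 29): 1 + 29 = 30
  Event 5 (return 4): 30 + 4 = 34
  Event 6 (sale 22): sell min(22,34)=22. stock: 34 - 22 = 12. total_sold = 50
  Event 7 (sale 16): sell min(16,12)=12. stock: 12 - 12 = 0. total_sold = 62
  Event 8 (sale 17): sell min(17,0)=0. stock: 0 - 0 = 0. total_sold = 62
Final: stock = 0, total_sold = 62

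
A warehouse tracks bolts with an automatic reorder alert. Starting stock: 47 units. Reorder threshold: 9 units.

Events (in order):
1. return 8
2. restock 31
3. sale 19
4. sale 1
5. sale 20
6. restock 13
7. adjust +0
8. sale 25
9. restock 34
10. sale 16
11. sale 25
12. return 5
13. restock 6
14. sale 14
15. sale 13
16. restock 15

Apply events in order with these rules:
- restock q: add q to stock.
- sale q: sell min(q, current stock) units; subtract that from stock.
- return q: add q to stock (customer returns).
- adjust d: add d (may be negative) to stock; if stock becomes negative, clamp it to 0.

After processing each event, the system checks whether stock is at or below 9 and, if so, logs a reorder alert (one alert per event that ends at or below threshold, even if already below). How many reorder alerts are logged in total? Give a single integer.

Processing events:
Start: stock = 47
  Event 1 (return 8): 47 + 8 = 55
  Event 2 (restock 31): 55 + 31 = 86
  Event 3 (sale 19): sell min(19,86)=19. stock: 86 - 19 = 67. total_sold = 19
  Event 4 (sale 1): sell min(1,67)=1. stock: 67 - 1 = 66. total_sold = 20
  Event 5 (sale 20): sell min(20,66)=20. stock: 66 - 20 = 46. total_sold = 40
  Event 6 (restock 13): 46 + 13 = 59
  Event 7 (adjust +0): 59 + 0 = 59
  Event 8 (sale 25): sell min(25,59)=25. stock: 59 - 25 = 34. total_sold = 65
  Event 9 (restock 34): 34 + 34 = 68
  Event 10 (sale 16): sell min(16,68)=16. stock: 68 - 16 = 52. total_sold = 81
  Event 11 (sale 25): sell min(25,52)=25. stock: 52 - 25 = 27. total_sold = 106
  Event 12 (return 5): 27 + 5 = 32
  Event 13 (restock 6): 32 + 6 = 38
  Event 14 (sale 14): sell min(14,38)=14. stock: 38 - 14 = 24. total_sold = 120
  Event 15 (sale 13): sell min(13,24)=13. stock: 24 - 13 = 11. total_sold = 133
  Event 16 (restock 15): 11 + 15 = 26
Final: stock = 26, total_sold = 133

Checking against threshold 9:
  After event 1: stock=55 > 9
  After event 2: stock=86 > 9
  After event 3: stock=67 > 9
  After event 4: stock=66 > 9
  After event 5: stock=46 > 9
  After event 6: stock=59 > 9
  After event 7: stock=59 > 9
  After event 8: stock=34 > 9
  After event 9: stock=68 > 9
  After event 10: stock=52 > 9
  After event 11: stock=27 > 9
  After event 12: stock=32 > 9
  After event 13: stock=38 > 9
  After event 14: stock=24 > 9
  After event 15: stock=11 > 9
  After event 16: stock=26 > 9
Alert events: []. Count = 0

Answer: 0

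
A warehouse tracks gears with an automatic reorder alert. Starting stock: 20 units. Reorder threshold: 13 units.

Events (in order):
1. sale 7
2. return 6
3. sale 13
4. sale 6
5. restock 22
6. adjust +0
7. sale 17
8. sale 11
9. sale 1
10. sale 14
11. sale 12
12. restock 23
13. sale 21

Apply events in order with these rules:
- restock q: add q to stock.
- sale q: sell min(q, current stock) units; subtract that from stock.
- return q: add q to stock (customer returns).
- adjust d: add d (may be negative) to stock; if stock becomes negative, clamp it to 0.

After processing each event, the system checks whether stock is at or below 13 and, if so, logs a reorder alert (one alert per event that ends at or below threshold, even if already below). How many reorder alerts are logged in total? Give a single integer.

Answer: 9

Derivation:
Processing events:
Start: stock = 20
  Event 1 (sale 7): sell min(7,20)=7. stock: 20 - 7 = 13. total_sold = 7
  Event 2 (return 6): 13 + 6 = 19
  Event 3 (sale 13): sell min(13,19)=13. stock: 19 - 13 = 6. total_sold = 20
  Event 4 (sale 6): sell min(6,6)=6. stock: 6 - 6 = 0. total_sold = 26
  Event 5 (restock 22): 0 + 22 = 22
  Event 6 (adjust +0): 22 + 0 = 22
  Event 7 (sale 17): sell min(17,22)=17. stock: 22 - 17 = 5. total_sold = 43
  Event 8 (sale 11): sell min(11,5)=5. stock: 5 - 5 = 0. total_sold = 48
  Event 9 (sale 1): sell min(1,0)=0. stock: 0 - 0 = 0. total_sold = 48
  Event 10 (sale 14): sell min(14,0)=0. stock: 0 - 0 = 0. total_sold = 48
  Event 11 (sale 12): sell min(12,0)=0. stock: 0 - 0 = 0. total_sold = 48
  Event 12 (restock 23): 0 + 23 = 23
  Event 13 (sale 21): sell min(21,23)=21. stock: 23 - 21 = 2. total_sold = 69
Final: stock = 2, total_sold = 69

Checking against threshold 13:
  After event 1: stock=13 <= 13 -> ALERT
  After event 2: stock=19 > 13
  After event 3: stock=6 <= 13 -> ALERT
  After event 4: stock=0 <= 13 -> ALERT
  After event 5: stock=22 > 13
  After event 6: stock=22 > 13
  After event 7: stock=5 <= 13 -> ALERT
  After event 8: stock=0 <= 13 -> ALERT
  After event 9: stock=0 <= 13 -> ALERT
  After event 10: stock=0 <= 13 -> ALERT
  After event 11: stock=0 <= 13 -> ALERT
  After event 12: stock=23 > 13
  After event 13: stock=2 <= 13 -> ALERT
Alert events: [1, 3, 4, 7, 8, 9, 10, 11, 13]. Count = 9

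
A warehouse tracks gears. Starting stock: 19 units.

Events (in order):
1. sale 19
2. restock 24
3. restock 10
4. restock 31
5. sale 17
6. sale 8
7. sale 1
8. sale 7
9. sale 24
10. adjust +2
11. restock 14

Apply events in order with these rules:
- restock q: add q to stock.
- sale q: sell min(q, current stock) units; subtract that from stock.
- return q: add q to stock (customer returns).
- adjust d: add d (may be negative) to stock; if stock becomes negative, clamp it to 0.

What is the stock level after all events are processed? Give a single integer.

Answer: 24

Derivation:
Processing events:
Start: stock = 19
  Event 1 (sale 19): sell min(19,19)=19. stock: 19 - 19 = 0. total_sold = 19
  Event 2 (restock 24): 0 + 24 = 24
  Event 3 (restock 10): 24 + 10 = 34
  Event 4 (restock 31): 34 + 31 = 65
  Event 5 (sale 17): sell min(17,65)=17. stock: 65 - 17 = 48. total_sold = 36
  Event 6 (sale 8): sell min(8,48)=8. stock: 48 - 8 = 40. total_sold = 44
  Event 7 (sale 1): sell min(1,40)=1. stock: 40 - 1 = 39. total_sold = 45
  Event 8 (sale 7): sell min(7,39)=7. stock: 39 - 7 = 32. total_sold = 52
  Event 9 (sale 24): sell min(24,32)=24. stock: 32 - 24 = 8. total_sold = 76
  Event 10 (adjust +2): 8 + 2 = 10
  Event 11 (restock 14): 10 + 14 = 24
Final: stock = 24, total_sold = 76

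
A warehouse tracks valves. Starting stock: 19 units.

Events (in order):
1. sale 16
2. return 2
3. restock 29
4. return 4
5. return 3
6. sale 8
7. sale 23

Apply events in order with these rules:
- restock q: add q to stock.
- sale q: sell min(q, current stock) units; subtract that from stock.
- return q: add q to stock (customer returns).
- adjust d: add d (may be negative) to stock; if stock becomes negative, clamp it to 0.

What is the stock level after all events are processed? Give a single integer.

Processing events:
Start: stock = 19
  Event 1 (sale 16): sell min(16,19)=16. stock: 19 - 16 = 3. total_sold = 16
  Event 2 (return 2): 3 + 2 = 5
  Event 3 (restock 29): 5 + 29 = 34
  Event 4 (return 4): 34 + 4 = 38
  Event 5 (return 3): 38 + 3 = 41
  Event 6 (sale 8): sell min(8,41)=8. stock: 41 - 8 = 33. total_sold = 24
  Event 7 (sale 23): sell min(23,33)=23. stock: 33 - 23 = 10. total_sold = 47
Final: stock = 10, total_sold = 47

Answer: 10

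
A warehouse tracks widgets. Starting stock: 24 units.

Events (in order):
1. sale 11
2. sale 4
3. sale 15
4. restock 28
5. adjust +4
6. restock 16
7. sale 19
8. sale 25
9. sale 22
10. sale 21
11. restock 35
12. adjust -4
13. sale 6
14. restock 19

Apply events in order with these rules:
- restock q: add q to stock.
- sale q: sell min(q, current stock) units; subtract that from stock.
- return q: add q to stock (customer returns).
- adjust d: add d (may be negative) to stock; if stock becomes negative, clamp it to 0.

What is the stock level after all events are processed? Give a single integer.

Answer: 44

Derivation:
Processing events:
Start: stock = 24
  Event 1 (sale 11): sell min(11,24)=11. stock: 24 - 11 = 13. total_sold = 11
  Event 2 (sale 4): sell min(4,13)=4. stock: 13 - 4 = 9. total_sold = 15
  Event 3 (sale 15): sell min(15,9)=9. stock: 9 - 9 = 0. total_sold = 24
  Event 4 (restock 28): 0 + 28 = 28
  Event 5 (adjust +4): 28 + 4 = 32
  Event 6 (restock 16): 32 + 16 = 48
  Event 7 (sale 19): sell min(19,48)=19. stock: 48 - 19 = 29. total_sold = 43
  Event 8 (sale 25): sell min(25,29)=25. stock: 29 - 25 = 4. total_sold = 68
  Event 9 (sale 22): sell min(22,4)=4. stock: 4 - 4 = 0. total_sold = 72
  Event 10 (sale 21): sell min(21,0)=0. stock: 0 - 0 = 0. total_sold = 72
  Event 11 (restock 35): 0 + 35 = 35
  Event 12 (adjust -4): 35 + -4 = 31
  Event 13 (sale 6): sell min(6,31)=6. stock: 31 - 6 = 25. total_sold = 78
  Event 14 (restock 19): 25 + 19 = 44
Final: stock = 44, total_sold = 78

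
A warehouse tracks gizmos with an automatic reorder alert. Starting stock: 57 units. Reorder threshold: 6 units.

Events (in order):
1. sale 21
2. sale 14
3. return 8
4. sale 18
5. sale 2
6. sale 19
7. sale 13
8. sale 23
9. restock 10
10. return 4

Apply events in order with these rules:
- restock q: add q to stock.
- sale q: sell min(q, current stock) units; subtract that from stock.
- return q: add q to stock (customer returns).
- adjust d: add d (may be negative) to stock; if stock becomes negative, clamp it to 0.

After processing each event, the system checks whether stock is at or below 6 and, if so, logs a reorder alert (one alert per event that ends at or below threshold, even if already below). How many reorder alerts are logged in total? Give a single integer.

Answer: 3

Derivation:
Processing events:
Start: stock = 57
  Event 1 (sale 21): sell min(21,57)=21. stock: 57 - 21 = 36. total_sold = 21
  Event 2 (sale 14): sell min(14,36)=14. stock: 36 - 14 = 22. total_sold = 35
  Event 3 (return 8): 22 + 8 = 30
  Event 4 (sale 18): sell min(18,30)=18. stock: 30 - 18 = 12. total_sold = 53
  Event 5 (sale 2): sell min(2,12)=2. stock: 12 - 2 = 10. total_sold = 55
  Event 6 (sale 19): sell min(19,10)=10. stock: 10 - 10 = 0. total_sold = 65
  Event 7 (sale 13): sell min(13,0)=0. stock: 0 - 0 = 0. total_sold = 65
  Event 8 (sale 23): sell min(23,0)=0. stock: 0 - 0 = 0. total_sold = 65
  Event 9 (restock 10): 0 + 10 = 10
  Event 10 (return 4): 10 + 4 = 14
Final: stock = 14, total_sold = 65

Checking against threshold 6:
  After event 1: stock=36 > 6
  After event 2: stock=22 > 6
  After event 3: stock=30 > 6
  After event 4: stock=12 > 6
  After event 5: stock=10 > 6
  After event 6: stock=0 <= 6 -> ALERT
  After event 7: stock=0 <= 6 -> ALERT
  After event 8: stock=0 <= 6 -> ALERT
  After event 9: stock=10 > 6
  After event 10: stock=14 > 6
Alert events: [6, 7, 8]. Count = 3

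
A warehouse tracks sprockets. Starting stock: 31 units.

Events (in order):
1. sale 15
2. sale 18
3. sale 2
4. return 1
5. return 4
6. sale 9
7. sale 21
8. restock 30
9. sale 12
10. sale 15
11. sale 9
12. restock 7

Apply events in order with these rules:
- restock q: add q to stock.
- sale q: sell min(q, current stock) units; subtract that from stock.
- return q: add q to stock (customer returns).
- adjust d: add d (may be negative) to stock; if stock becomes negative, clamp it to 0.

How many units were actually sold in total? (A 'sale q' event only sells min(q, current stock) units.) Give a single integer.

Processing events:
Start: stock = 31
  Event 1 (sale 15): sell min(15,31)=15. stock: 31 - 15 = 16. total_sold = 15
  Event 2 (sale 18): sell min(18,16)=16. stock: 16 - 16 = 0. total_sold = 31
  Event 3 (sale 2): sell min(2,0)=0. stock: 0 - 0 = 0. total_sold = 31
  Event 4 (return 1): 0 + 1 = 1
  Event 5 (return 4): 1 + 4 = 5
  Event 6 (sale 9): sell min(9,5)=5. stock: 5 - 5 = 0. total_sold = 36
  Event 7 (sale 21): sell min(21,0)=0. stock: 0 - 0 = 0. total_sold = 36
  Event 8 (restock 30): 0 + 30 = 30
  Event 9 (sale 12): sell min(12,30)=12. stock: 30 - 12 = 18. total_sold = 48
  Event 10 (sale 15): sell min(15,18)=15. stock: 18 - 15 = 3. total_sold = 63
  Event 11 (sale 9): sell min(9,3)=3. stock: 3 - 3 = 0. total_sold = 66
  Event 12 (restock 7): 0 + 7 = 7
Final: stock = 7, total_sold = 66

Answer: 66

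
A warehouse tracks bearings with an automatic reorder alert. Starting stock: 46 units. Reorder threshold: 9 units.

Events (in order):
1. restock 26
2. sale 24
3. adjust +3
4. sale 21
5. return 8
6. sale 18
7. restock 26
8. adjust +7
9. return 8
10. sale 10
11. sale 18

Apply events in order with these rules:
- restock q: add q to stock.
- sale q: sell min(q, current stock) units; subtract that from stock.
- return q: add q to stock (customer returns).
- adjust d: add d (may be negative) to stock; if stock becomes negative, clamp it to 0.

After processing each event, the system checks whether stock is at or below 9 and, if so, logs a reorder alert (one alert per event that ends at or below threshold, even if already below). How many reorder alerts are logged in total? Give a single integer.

Processing events:
Start: stock = 46
  Event 1 (restock 26): 46 + 26 = 72
  Event 2 (sale 24): sell min(24,72)=24. stock: 72 - 24 = 48. total_sold = 24
  Event 3 (adjust +3): 48 + 3 = 51
  Event 4 (sale 21): sell min(21,51)=21. stock: 51 - 21 = 30. total_sold = 45
  Event 5 (return 8): 30 + 8 = 38
  Event 6 (sale 18): sell min(18,38)=18. stock: 38 - 18 = 20. total_sold = 63
  Event 7 (restock 26): 20 + 26 = 46
  Event 8 (adjust +7): 46 + 7 = 53
  Event 9 (return 8): 53 + 8 = 61
  Event 10 (sale 10): sell min(10,61)=10. stock: 61 - 10 = 51. total_sold = 73
  Event 11 (sale 18): sell min(18,51)=18. stock: 51 - 18 = 33. total_sold = 91
Final: stock = 33, total_sold = 91

Checking against threshold 9:
  After event 1: stock=72 > 9
  After event 2: stock=48 > 9
  After event 3: stock=51 > 9
  After event 4: stock=30 > 9
  After event 5: stock=38 > 9
  After event 6: stock=20 > 9
  After event 7: stock=46 > 9
  After event 8: stock=53 > 9
  After event 9: stock=61 > 9
  After event 10: stock=51 > 9
  After event 11: stock=33 > 9
Alert events: []. Count = 0

Answer: 0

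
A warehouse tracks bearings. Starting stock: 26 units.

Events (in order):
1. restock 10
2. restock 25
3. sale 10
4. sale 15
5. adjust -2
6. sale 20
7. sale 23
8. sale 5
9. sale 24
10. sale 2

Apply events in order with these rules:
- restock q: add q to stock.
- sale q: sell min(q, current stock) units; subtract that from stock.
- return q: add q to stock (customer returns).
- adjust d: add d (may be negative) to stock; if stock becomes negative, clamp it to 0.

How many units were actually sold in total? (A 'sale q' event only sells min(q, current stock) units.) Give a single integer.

Processing events:
Start: stock = 26
  Event 1 (restock 10): 26 + 10 = 36
  Event 2 (restock 25): 36 + 25 = 61
  Event 3 (sale 10): sell min(10,61)=10. stock: 61 - 10 = 51. total_sold = 10
  Event 4 (sale 15): sell min(15,51)=15. stock: 51 - 15 = 36. total_sold = 25
  Event 5 (adjust -2): 36 + -2 = 34
  Event 6 (sale 20): sell min(20,34)=20. stock: 34 - 20 = 14. total_sold = 45
  Event 7 (sale 23): sell min(23,14)=14. stock: 14 - 14 = 0. total_sold = 59
  Event 8 (sale 5): sell min(5,0)=0. stock: 0 - 0 = 0. total_sold = 59
  Event 9 (sale 24): sell min(24,0)=0. stock: 0 - 0 = 0. total_sold = 59
  Event 10 (sale 2): sell min(2,0)=0. stock: 0 - 0 = 0. total_sold = 59
Final: stock = 0, total_sold = 59

Answer: 59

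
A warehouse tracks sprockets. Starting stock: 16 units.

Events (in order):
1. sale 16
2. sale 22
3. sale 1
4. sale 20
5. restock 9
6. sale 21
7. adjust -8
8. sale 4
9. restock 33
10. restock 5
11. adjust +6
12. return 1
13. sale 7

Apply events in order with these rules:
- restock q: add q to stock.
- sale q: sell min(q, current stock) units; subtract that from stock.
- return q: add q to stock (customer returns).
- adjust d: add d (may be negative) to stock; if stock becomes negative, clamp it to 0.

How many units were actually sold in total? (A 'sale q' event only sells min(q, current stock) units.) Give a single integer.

Answer: 32

Derivation:
Processing events:
Start: stock = 16
  Event 1 (sale 16): sell min(16,16)=16. stock: 16 - 16 = 0. total_sold = 16
  Event 2 (sale 22): sell min(22,0)=0. stock: 0 - 0 = 0. total_sold = 16
  Event 3 (sale 1): sell min(1,0)=0. stock: 0 - 0 = 0. total_sold = 16
  Event 4 (sale 20): sell min(20,0)=0. stock: 0 - 0 = 0. total_sold = 16
  Event 5 (restock 9): 0 + 9 = 9
  Event 6 (sale 21): sell min(21,9)=9. stock: 9 - 9 = 0. total_sold = 25
  Event 7 (adjust -8): 0 + -8 = 0 (clamped to 0)
  Event 8 (sale 4): sell min(4,0)=0. stock: 0 - 0 = 0. total_sold = 25
  Event 9 (restock 33): 0 + 33 = 33
  Event 10 (restock 5): 33 + 5 = 38
  Event 11 (adjust +6): 38 + 6 = 44
  Event 12 (return 1): 44 + 1 = 45
  Event 13 (sale 7): sell min(7,45)=7. stock: 45 - 7 = 38. total_sold = 32
Final: stock = 38, total_sold = 32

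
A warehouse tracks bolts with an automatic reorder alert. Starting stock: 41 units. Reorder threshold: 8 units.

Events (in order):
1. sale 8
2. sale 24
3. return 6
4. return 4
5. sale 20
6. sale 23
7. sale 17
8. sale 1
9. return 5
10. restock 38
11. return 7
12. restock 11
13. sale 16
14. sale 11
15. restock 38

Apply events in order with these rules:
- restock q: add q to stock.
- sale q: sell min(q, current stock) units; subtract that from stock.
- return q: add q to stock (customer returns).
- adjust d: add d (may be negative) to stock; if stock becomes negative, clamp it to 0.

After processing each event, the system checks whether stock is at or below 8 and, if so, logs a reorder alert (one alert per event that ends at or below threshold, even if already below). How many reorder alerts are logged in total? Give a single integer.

Processing events:
Start: stock = 41
  Event 1 (sale 8): sell min(8,41)=8. stock: 41 - 8 = 33. total_sold = 8
  Event 2 (sale 24): sell min(24,33)=24. stock: 33 - 24 = 9. total_sold = 32
  Event 3 (return 6): 9 + 6 = 15
  Event 4 (return 4): 15 + 4 = 19
  Event 5 (sale 20): sell min(20,19)=19. stock: 19 - 19 = 0. total_sold = 51
  Event 6 (sale 23): sell min(23,0)=0. stock: 0 - 0 = 0. total_sold = 51
  Event 7 (sale 17): sell min(17,0)=0. stock: 0 - 0 = 0. total_sold = 51
  Event 8 (sale 1): sell min(1,0)=0. stock: 0 - 0 = 0. total_sold = 51
  Event 9 (return 5): 0 + 5 = 5
  Event 10 (restock 38): 5 + 38 = 43
  Event 11 (return 7): 43 + 7 = 50
  Event 12 (restock 11): 50 + 11 = 61
  Event 13 (sale 16): sell min(16,61)=16. stock: 61 - 16 = 45. total_sold = 67
  Event 14 (sale 11): sell min(11,45)=11. stock: 45 - 11 = 34. total_sold = 78
  Event 15 (restock 38): 34 + 38 = 72
Final: stock = 72, total_sold = 78

Checking against threshold 8:
  After event 1: stock=33 > 8
  After event 2: stock=9 > 8
  After event 3: stock=15 > 8
  After event 4: stock=19 > 8
  After event 5: stock=0 <= 8 -> ALERT
  After event 6: stock=0 <= 8 -> ALERT
  After event 7: stock=0 <= 8 -> ALERT
  After event 8: stock=0 <= 8 -> ALERT
  After event 9: stock=5 <= 8 -> ALERT
  After event 10: stock=43 > 8
  After event 11: stock=50 > 8
  After event 12: stock=61 > 8
  After event 13: stock=45 > 8
  After event 14: stock=34 > 8
  After event 15: stock=72 > 8
Alert events: [5, 6, 7, 8, 9]. Count = 5

Answer: 5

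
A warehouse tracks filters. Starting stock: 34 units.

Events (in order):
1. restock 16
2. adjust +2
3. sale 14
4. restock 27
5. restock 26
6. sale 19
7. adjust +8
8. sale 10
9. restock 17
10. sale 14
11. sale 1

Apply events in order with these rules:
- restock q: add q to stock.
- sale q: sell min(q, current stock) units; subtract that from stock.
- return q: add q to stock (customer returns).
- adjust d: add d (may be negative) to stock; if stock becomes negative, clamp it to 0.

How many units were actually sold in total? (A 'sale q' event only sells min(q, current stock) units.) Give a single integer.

Processing events:
Start: stock = 34
  Event 1 (restock 16): 34 + 16 = 50
  Event 2 (adjust +2): 50 + 2 = 52
  Event 3 (sale 14): sell min(14,52)=14. stock: 52 - 14 = 38. total_sold = 14
  Event 4 (restock 27): 38 + 27 = 65
  Event 5 (restock 26): 65 + 26 = 91
  Event 6 (sale 19): sell min(19,91)=19. stock: 91 - 19 = 72. total_sold = 33
  Event 7 (adjust +8): 72 + 8 = 80
  Event 8 (sale 10): sell min(10,80)=10. stock: 80 - 10 = 70. total_sold = 43
  Event 9 (restock 17): 70 + 17 = 87
  Event 10 (sale 14): sell min(14,87)=14. stock: 87 - 14 = 73. total_sold = 57
  Event 11 (sale 1): sell min(1,73)=1. stock: 73 - 1 = 72. total_sold = 58
Final: stock = 72, total_sold = 58

Answer: 58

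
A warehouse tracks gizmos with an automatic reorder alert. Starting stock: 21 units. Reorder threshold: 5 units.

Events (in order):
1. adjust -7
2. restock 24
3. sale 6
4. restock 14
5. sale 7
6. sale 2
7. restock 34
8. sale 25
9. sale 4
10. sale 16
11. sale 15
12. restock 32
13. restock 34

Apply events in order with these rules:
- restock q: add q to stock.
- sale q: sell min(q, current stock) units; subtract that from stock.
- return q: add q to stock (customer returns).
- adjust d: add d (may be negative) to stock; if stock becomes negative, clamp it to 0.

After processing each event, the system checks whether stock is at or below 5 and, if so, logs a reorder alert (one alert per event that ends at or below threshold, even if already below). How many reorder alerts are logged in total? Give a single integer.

Answer: 0

Derivation:
Processing events:
Start: stock = 21
  Event 1 (adjust -7): 21 + -7 = 14
  Event 2 (restock 24): 14 + 24 = 38
  Event 3 (sale 6): sell min(6,38)=6. stock: 38 - 6 = 32. total_sold = 6
  Event 4 (restock 14): 32 + 14 = 46
  Event 5 (sale 7): sell min(7,46)=7. stock: 46 - 7 = 39. total_sold = 13
  Event 6 (sale 2): sell min(2,39)=2. stock: 39 - 2 = 37. total_sold = 15
  Event 7 (restock 34): 37 + 34 = 71
  Event 8 (sale 25): sell min(25,71)=25. stock: 71 - 25 = 46. total_sold = 40
  Event 9 (sale 4): sell min(4,46)=4. stock: 46 - 4 = 42. total_sold = 44
  Event 10 (sale 16): sell min(16,42)=16. stock: 42 - 16 = 26. total_sold = 60
  Event 11 (sale 15): sell min(15,26)=15. stock: 26 - 15 = 11. total_sold = 75
  Event 12 (restock 32): 11 + 32 = 43
  Event 13 (restock 34): 43 + 34 = 77
Final: stock = 77, total_sold = 75

Checking against threshold 5:
  After event 1: stock=14 > 5
  After event 2: stock=38 > 5
  After event 3: stock=32 > 5
  After event 4: stock=46 > 5
  After event 5: stock=39 > 5
  After event 6: stock=37 > 5
  After event 7: stock=71 > 5
  After event 8: stock=46 > 5
  After event 9: stock=42 > 5
  After event 10: stock=26 > 5
  After event 11: stock=11 > 5
  After event 12: stock=43 > 5
  After event 13: stock=77 > 5
Alert events: []. Count = 0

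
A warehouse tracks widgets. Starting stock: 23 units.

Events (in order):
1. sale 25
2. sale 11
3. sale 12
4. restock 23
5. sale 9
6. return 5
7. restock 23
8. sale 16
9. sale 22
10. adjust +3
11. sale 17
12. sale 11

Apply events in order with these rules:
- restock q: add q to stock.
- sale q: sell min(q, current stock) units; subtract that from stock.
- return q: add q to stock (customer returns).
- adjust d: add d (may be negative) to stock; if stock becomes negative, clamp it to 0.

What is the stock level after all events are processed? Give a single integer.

Answer: 0

Derivation:
Processing events:
Start: stock = 23
  Event 1 (sale 25): sell min(25,23)=23. stock: 23 - 23 = 0. total_sold = 23
  Event 2 (sale 11): sell min(11,0)=0. stock: 0 - 0 = 0. total_sold = 23
  Event 3 (sale 12): sell min(12,0)=0. stock: 0 - 0 = 0. total_sold = 23
  Event 4 (restock 23): 0 + 23 = 23
  Event 5 (sale 9): sell min(9,23)=9. stock: 23 - 9 = 14. total_sold = 32
  Event 6 (return 5): 14 + 5 = 19
  Event 7 (restock 23): 19 + 23 = 42
  Event 8 (sale 16): sell min(16,42)=16. stock: 42 - 16 = 26. total_sold = 48
  Event 9 (sale 22): sell min(22,26)=22. stock: 26 - 22 = 4. total_sold = 70
  Event 10 (adjust +3): 4 + 3 = 7
  Event 11 (sale 17): sell min(17,7)=7. stock: 7 - 7 = 0. total_sold = 77
  Event 12 (sale 11): sell min(11,0)=0. stock: 0 - 0 = 0. total_sold = 77
Final: stock = 0, total_sold = 77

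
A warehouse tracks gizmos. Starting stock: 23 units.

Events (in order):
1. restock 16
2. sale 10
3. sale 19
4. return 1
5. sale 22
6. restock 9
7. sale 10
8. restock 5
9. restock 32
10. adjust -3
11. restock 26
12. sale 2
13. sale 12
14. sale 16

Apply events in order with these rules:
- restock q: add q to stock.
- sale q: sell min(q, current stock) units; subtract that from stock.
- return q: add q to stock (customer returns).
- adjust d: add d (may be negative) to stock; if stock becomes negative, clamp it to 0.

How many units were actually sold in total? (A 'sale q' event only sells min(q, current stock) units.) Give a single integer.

Answer: 79

Derivation:
Processing events:
Start: stock = 23
  Event 1 (restock 16): 23 + 16 = 39
  Event 2 (sale 10): sell min(10,39)=10. stock: 39 - 10 = 29. total_sold = 10
  Event 3 (sale 19): sell min(19,29)=19. stock: 29 - 19 = 10. total_sold = 29
  Event 4 (return 1): 10 + 1 = 11
  Event 5 (sale 22): sell min(22,11)=11. stock: 11 - 11 = 0. total_sold = 40
  Event 6 (restock 9): 0 + 9 = 9
  Event 7 (sale 10): sell min(10,9)=9. stock: 9 - 9 = 0. total_sold = 49
  Event 8 (restock 5): 0 + 5 = 5
  Event 9 (restock 32): 5 + 32 = 37
  Event 10 (adjust -3): 37 + -3 = 34
  Event 11 (restock 26): 34 + 26 = 60
  Event 12 (sale 2): sell min(2,60)=2. stock: 60 - 2 = 58. total_sold = 51
  Event 13 (sale 12): sell min(12,58)=12. stock: 58 - 12 = 46. total_sold = 63
  Event 14 (sale 16): sell min(16,46)=16. stock: 46 - 16 = 30. total_sold = 79
Final: stock = 30, total_sold = 79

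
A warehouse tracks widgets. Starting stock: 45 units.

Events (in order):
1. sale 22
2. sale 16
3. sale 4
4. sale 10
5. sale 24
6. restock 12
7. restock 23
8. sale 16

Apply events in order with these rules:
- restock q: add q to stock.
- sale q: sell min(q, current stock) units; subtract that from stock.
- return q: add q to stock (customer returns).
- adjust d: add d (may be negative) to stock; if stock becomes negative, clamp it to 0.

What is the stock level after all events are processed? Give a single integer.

Answer: 19

Derivation:
Processing events:
Start: stock = 45
  Event 1 (sale 22): sell min(22,45)=22. stock: 45 - 22 = 23. total_sold = 22
  Event 2 (sale 16): sell min(16,23)=16. stock: 23 - 16 = 7. total_sold = 38
  Event 3 (sale 4): sell min(4,7)=4. stock: 7 - 4 = 3. total_sold = 42
  Event 4 (sale 10): sell min(10,3)=3. stock: 3 - 3 = 0. total_sold = 45
  Event 5 (sale 24): sell min(24,0)=0. stock: 0 - 0 = 0. total_sold = 45
  Event 6 (restock 12): 0 + 12 = 12
  Event 7 (restock 23): 12 + 23 = 35
  Event 8 (sale 16): sell min(16,35)=16. stock: 35 - 16 = 19. total_sold = 61
Final: stock = 19, total_sold = 61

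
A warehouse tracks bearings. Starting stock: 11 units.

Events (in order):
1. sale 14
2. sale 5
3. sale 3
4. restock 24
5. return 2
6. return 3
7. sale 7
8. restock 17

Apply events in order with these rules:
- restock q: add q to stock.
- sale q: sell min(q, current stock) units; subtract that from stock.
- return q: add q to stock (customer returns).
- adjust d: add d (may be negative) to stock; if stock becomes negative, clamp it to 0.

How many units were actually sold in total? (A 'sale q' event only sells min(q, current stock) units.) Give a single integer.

Processing events:
Start: stock = 11
  Event 1 (sale 14): sell min(14,11)=11. stock: 11 - 11 = 0. total_sold = 11
  Event 2 (sale 5): sell min(5,0)=0. stock: 0 - 0 = 0. total_sold = 11
  Event 3 (sale 3): sell min(3,0)=0. stock: 0 - 0 = 0. total_sold = 11
  Event 4 (restock 24): 0 + 24 = 24
  Event 5 (return 2): 24 + 2 = 26
  Event 6 (return 3): 26 + 3 = 29
  Event 7 (sale 7): sell min(7,29)=7. stock: 29 - 7 = 22. total_sold = 18
  Event 8 (restock 17): 22 + 17 = 39
Final: stock = 39, total_sold = 18

Answer: 18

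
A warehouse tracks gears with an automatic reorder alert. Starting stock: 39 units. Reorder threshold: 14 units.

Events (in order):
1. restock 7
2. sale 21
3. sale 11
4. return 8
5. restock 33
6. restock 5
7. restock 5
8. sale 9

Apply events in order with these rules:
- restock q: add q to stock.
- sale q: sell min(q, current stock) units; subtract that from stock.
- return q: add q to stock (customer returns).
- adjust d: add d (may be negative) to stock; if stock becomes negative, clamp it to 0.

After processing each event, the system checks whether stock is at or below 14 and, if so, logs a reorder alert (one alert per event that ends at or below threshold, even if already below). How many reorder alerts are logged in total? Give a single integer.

Processing events:
Start: stock = 39
  Event 1 (restock 7): 39 + 7 = 46
  Event 2 (sale 21): sell min(21,46)=21. stock: 46 - 21 = 25. total_sold = 21
  Event 3 (sale 11): sell min(11,25)=11. stock: 25 - 11 = 14. total_sold = 32
  Event 4 (return 8): 14 + 8 = 22
  Event 5 (restock 33): 22 + 33 = 55
  Event 6 (restock 5): 55 + 5 = 60
  Event 7 (restock 5): 60 + 5 = 65
  Event 8 (sale 9): sell min(9,65)=9. stock: 65 - 9 = 56. total_sold = 41
Final: stock = 56, total_sold = 41

Checking against threshold 14:
  After event 1: stock=46 > 14
  After event 2: stock=25 > 14
  After event 3: stock=14 <= 14 -> ALERT
  After event 4: stock=22 > 14
  After event 5: stock=55 > 14
  After event 6: stock=60 > 14
  After event 7: stock=65 > 14
  After event 8: stock=56 > 14
Alert events: [3]. Count = 1

Answer: 1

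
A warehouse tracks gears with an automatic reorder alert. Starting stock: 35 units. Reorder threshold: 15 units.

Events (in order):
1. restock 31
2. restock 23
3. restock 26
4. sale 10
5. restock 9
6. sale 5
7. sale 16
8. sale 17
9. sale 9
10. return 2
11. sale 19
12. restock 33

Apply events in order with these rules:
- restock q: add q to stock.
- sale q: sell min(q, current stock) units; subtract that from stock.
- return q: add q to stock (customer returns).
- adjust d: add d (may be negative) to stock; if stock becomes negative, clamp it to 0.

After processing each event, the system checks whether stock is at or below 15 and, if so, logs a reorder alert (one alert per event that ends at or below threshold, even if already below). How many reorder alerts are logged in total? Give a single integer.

Processing events:
Start: stock = 35
  Event 1 (restock 31): 35 + 31 = 66
  Event 2 (restock 23): 66 + 23 = 89
  Event 3 (restock 26): 89 + 26 = 115
  Event 4 (sale 10): sell min(10,115)=10. stock: 115 - 10 = 105. total_sold = 10
  Event 5 (restock 9): 105 + 9 = 114
  Event 6 (sale 5): sell min(5,114)=5. stock: 114 - 5 = 109. total_sold = 15
  Event 7 (sale 16): sell min(16,109)=16. stock: 109 - 16 = 93. total_sold = 31
  Event 8 (sale 17): sell min(17,93)=17. stock: 93 - 17 = 76. total_sold = 48
  Event 9 (sale 9): sell min(9,76)=9. stock: 76 - 9 = 67. total_sold = 57
  Event 10 (return 2): 67 + 2 = 69
  Event 11 (sale 19): sell min(19,69)=19. stock: 69 - 19 = 50. total_sold = 76
  Event 12 (restock 33): 50 + 33 = 83
Final: stock = 83, total_sold = 76

Checking against threshold 15:
  After event 1: stock=66 > 15
  After event 2: stock=89 > 15
  After event 3: stock=115 > 15
  After event 4: stock=105 > 15
  After event 5: stock=114 > 15
  After event 6: stock=109 > 15
  After event 7: stock=93 > 15
  After event 8: stock=76 > 15
  After event 9: stock=67 > 15
  After event 10: stock=69 > 15
  After event 11: stock=50 > 15
  After event 12: stock=83 > 15
Alert events: []. Count = 0

Answer: 0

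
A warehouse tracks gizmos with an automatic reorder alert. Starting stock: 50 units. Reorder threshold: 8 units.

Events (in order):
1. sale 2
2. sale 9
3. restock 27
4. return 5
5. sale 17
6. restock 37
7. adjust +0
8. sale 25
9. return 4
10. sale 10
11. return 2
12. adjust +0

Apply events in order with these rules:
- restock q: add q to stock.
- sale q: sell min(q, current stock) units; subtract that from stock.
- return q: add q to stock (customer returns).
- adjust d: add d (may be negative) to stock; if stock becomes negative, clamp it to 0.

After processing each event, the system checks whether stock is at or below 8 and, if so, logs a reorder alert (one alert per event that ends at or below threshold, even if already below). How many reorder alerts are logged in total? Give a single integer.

Answer: 0

Derivation:
Processing events:
Start: stock = 50
  Event 1 (sale 2): sell min(2,50)=2. stock: 50 - 2 = 48. total_sold = 2
  Event 2 (sale 9): sell min(9,48)=9. stock: 48 - 9 = 39. total_sold = 11
  Event 3 (restock 27): 39 + 27 = 66
  Event 4 (return 5): 66 + 5 = 71
  Event 5 (sale 17): sell min(17,71)=17. stock: 71 - 17 = 54. total_sold = 28
  Event 6 (restock 37): 54 + 37 = 91
  Event 7 (adjust +0): 91 + 0 = 91
  Event 8 (sale 25): sell min(25,91)=25. stock: 91 - 25 = 66. total_sold = 53
  Event 9 (return 4): 66 + 4 = 70
  Event 10 (sale 10): sell min(10,70)=10. stock: 70 - 10 = 60. total_sold = 63
  Event 11 (return 2): 60 + 2 = 62
  Event 12 (adjust +0): 62 + 0 = 62
Final: stock = 62, total_sold = 63

Checking against threshold 8:
  After event 1: stock=48 > 8
  After event 2: stock=39 > 8
  After event 3: stock=66 > 8
  After event 4: stock=71 > 8
  After event 5: stock=54 > 8
  After event 6: stock=91 > 8
  After event 7: stock=91 > 8
  After event 8: stock=66 > 8
  After event 9: stock=70 > 8
  After event 10: stock=60 > 8
  After event 11: stock=62 > 8
  After event 12: stock=62 > 8
Alert events: []. Count = 0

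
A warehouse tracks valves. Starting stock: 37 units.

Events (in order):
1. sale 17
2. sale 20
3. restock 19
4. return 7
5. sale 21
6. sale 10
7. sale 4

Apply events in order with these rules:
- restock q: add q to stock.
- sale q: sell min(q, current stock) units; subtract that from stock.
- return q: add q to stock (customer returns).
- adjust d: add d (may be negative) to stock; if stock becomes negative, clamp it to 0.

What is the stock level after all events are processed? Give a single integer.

Answer: 0

Derivation:
Processing events:
Start: stock = 37
  Event 1 (sale 17): sell min(17,37)=17. stock: 37 - 17 = 20. total_sold = 17
  Event 2 (sale 20): sell min(20,20)=20. stock: 20 - 20 = 0. total_sold = 37
  Event 3 (restock 19): 0 + 19 = 19
  Event 4 (return 7): 19 + 7 = 26
  Event 5 (sale 21): sell min(21,26)=21. stock: 26 - 21 = 5. total_sold = 58
  Event 6 (sale 10): sell min(10,5)=5. stock: 5 - 5 = 0. total_sold = 63
  Event 7 (sale 4): sell min(4,0)=0. stock: 0 - 0 = 0. total_sold = 63
Final: stock = 0, total_sold = 63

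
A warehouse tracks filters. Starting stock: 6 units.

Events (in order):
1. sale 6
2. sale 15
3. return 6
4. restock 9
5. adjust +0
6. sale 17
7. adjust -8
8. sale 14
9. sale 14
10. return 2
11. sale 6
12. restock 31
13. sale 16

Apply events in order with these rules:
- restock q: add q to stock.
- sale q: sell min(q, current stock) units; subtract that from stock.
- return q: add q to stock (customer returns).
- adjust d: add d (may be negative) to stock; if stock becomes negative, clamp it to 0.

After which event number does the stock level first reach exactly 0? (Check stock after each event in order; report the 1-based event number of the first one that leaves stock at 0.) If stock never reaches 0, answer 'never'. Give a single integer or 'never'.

Answer: 1

Derivation:
Processing events:
Start: stock = 6
  Event 1 (sale 6): sell min(6,6)=6. stock: 6 - 6 = 0. total_sold = 6
  Event 2 (sale 15): sell min(15,0)=0. stock: 0 - 0 = 0. total_sold = 6
  Event 3 (return 6): 0 + 6 = 6
  Event 4 (restock 9): 6 + 9 = 15
  Event 5 (adjust +0): 15 + 0 = 15
  Event 6 (sale 17): sell min(17,15)=15. stock: 15 - 15 = 0. total_sold = 21
  Event 7 (adjust -8): 0 + -8 = 0 (clamped to 0)
  Event 8 (sale 14): sell min(14,0)=0. stock: 0 - 0 = 0. total_sold = 21
  Event 9 (sale 14): sell min(14,0)=0. stock: 0 - 0 = 0. total_sold = 21
  Event 10 (return 2): 0 + 2 = 2
  Event 11 (sale 6): sell min(6,2)=2. stock: 2 - 2 = 0. total_sold = 23
  Event 12 (restock 31): 0 + 31 = 31
  Event 13 (sale 16): sell min(16,31)=16. stock: 31 - 16 = 15. total_sold = 39
Final: stock = 15, total_sold = 39

First zero at event 1.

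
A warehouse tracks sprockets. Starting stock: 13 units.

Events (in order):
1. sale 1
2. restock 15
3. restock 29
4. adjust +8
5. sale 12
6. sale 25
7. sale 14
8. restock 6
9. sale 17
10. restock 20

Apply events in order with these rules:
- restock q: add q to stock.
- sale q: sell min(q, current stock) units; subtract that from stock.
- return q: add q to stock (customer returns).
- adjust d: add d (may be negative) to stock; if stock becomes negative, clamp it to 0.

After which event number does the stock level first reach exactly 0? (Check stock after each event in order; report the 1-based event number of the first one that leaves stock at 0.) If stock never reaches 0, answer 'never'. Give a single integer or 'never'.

Processing events:
Start: stock = 13
  Event 1 (sale 1): sell min(1,13)=1. stock: 13 - 1 = 12. total_sold = 1
  Event 2 (restock 15): 12 + 15 = 27
  Event 3 (restock 29): 27 + 29 = 56
  Event 4 (adjust +8): 56 + 8 = 64
  Event 5 (sale 12): sell min(12,64)=12. stock: 64 - 12 = 52. total_sold = 13
  Event 6 (sale 25): sell min(25,52)=25. stock: 52 - 25 = 27. total_sold = 38
  Event 7 (sale 14): sell min(14,27)=14. stock: 27 - 14 = 13. total_sold = 52
  Event 8 (restock 6): 13 + 6 = 19
  Event 9 (sale 17): sell min(17,19)=17. stock: 19 - 17 = 2. total_sold = 69
  Event 10 (restock 20): 2 + 20 = 22
Final: stock = 22, total_sold = 69

Stock never reaches 0.

Answer: never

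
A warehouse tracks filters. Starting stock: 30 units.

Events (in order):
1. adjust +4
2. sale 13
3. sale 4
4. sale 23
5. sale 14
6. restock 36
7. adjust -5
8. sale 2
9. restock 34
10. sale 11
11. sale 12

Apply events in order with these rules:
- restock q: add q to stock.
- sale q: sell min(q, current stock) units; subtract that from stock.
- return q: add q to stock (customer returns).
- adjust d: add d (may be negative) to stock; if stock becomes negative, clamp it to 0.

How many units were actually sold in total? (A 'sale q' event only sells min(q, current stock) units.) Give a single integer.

Answer: 59

Derivation:
Processing events:
Start: stock = 30
  Event 1 (adjust +4): 30 + 4 = 34
  Event 2 (sale 13): sell min(13,34)=13. stock: 34 - 13 = 21. total_sold = 13
  Event 3 (sale 4): sell min(4,21)=4. stock: 21 - 4 = 17. total_sold = 17
  Event 4 (sale 23): sell min(23,17)=17. stock: 17 - 17 = 0. total_sold = 34
  Event 5 (sale 14): sell min(14,0)=0. stock: 0 - 0 = 0. total_sold = 34
  Event 6 (restock 36): 0 + 36 = 36
  Event 7 (adjust -5): 36 + -5 = 31
  Event 8 (sale 2): sell min(2,31)=2. stock: 31 - 2 = 29. total_sold = 36
  Event 9 (restock 34): 29 + 34 = 63
  Event 10 (sale 11): sell min(11,63)=11. stock: 63 - 11 = 52. total_sold = 47
  Event 11 (sale 12): sell min(12,52)=12. stock: 52 - 12 = 40. total_sold = 59
Final: stock = 40, total_sold = 59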